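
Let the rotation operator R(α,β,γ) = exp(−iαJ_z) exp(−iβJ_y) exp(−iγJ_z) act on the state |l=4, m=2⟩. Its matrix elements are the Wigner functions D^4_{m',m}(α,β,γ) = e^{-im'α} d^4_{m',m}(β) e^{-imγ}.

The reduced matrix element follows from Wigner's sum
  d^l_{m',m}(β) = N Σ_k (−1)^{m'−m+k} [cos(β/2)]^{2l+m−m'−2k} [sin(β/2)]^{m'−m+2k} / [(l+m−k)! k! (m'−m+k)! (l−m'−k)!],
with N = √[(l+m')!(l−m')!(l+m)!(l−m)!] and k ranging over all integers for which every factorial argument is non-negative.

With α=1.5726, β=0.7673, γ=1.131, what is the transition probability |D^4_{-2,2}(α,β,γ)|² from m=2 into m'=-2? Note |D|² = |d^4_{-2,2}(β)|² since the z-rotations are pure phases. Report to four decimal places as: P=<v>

D^4_{-2,2}(1.5726,0.7673,1.131) = e^{-i·-2·1.5726}·d^4_{-2,2}(0.7673)·e^{-i·2·1.131}. Compute d first:
With c≡cos(β/2)=0.927305 and s≡sin(β/2)=0.374308, N=[2·720·720·2]^{1/2}=1440.000000
k: max(0,(2)−(-2))=4 … min(4+(2),4−(-2))=6
  k=4: (−1)^0·1440.0000/(96)·0.9273^4·0.3743^4 = +0.217719
  k=5: (−1)^1·1440.0000/(120)·0.9273^2·0.3743^6 = -0.028379
  k=6: (−1)^2·1440.0000/(1440)·0.9273^0·0.3743^8 = +0.000385
d^4_{-2,2}(0.7673) = +0.217719 -0.028379 +0.000385 = +0.189725
|D^4_{-2,2}|² = |d^4_{-2,2}(β)|² = (+0.189725)² = 0.035996 (the z-rotation phases have unit modulus)

P=0.0360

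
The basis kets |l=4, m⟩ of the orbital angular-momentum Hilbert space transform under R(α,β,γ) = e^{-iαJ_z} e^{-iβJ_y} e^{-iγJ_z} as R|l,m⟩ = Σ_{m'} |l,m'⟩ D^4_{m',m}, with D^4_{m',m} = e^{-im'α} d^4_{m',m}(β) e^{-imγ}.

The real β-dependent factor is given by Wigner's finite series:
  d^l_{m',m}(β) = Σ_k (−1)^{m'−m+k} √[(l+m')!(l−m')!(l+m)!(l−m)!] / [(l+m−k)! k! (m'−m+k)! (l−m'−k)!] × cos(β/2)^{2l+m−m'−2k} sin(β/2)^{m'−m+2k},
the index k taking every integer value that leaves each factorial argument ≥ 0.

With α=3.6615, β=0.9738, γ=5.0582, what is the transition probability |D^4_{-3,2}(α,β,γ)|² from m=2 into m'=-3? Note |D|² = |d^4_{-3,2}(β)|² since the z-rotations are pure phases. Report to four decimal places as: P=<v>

First d^4_{-3,2}(β=0.9738), then the phase factors e^{-i(-3)α} and e^{-i(2)γ}:
With c≡cos(β/2)=0.883788 and s≡sin(β/2)=0.467888, N=[1·5040·720·2]^{1/2}=2693.993318
Admissible k: 5..6 (factorial args all ≥0)
  k=5: (−1)^0·2693.9933/(240)·0.8838^3·0.4679^5 = +0.173756
  k=6: (−1)^1·2693.9933/(720)·0.8838^1·0.4679^7 = -0.016233
d^4_{-3,2}(0.9738) = +0.173756 -0.016233 = +0.157523
|D^4_{-3,2}|² = |d^4_{-3,2}(β)|² = (+0.157523)² = 0.024813 (the z-rotation phases have unit modulus)

P=0.0248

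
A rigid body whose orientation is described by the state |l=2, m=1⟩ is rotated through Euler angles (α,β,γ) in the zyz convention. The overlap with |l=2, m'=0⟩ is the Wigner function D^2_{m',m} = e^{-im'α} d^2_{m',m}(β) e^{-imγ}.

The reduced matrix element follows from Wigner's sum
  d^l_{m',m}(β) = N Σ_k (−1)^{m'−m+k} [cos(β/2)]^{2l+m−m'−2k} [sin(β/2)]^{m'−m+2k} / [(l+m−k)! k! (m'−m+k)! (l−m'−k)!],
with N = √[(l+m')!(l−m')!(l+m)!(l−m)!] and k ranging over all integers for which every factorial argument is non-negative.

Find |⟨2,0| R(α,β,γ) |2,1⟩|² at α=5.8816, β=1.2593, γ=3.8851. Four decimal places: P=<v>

First d^2_{0,1}(β=1.2593), then the phase factors e^{-i(0)α} and e^{-i(1)γ}:
With c≡cos(β/2)=0.808234 and s≡sin(β/2)=0.588862, N=[2·2·6·1]^{1/2}=4.898979
Admissible k: 1..2 (factorial args all ≥0)
  k=1: (−1)^0·4.8990/(2)·0.8082^3·0.5889^1 = +0.761553
  k=2: (−1)^1·4.8990/(2)·0.8082^1·0.5889^3 = -0.404253
d^2_{0,1}(1.2593) = +0.761553 -0.404253 = +0.357300
|D^2_{0,1}|² = |d^2_{0,1}(β)|² = (+0.357300)² = 0.127663 (the z-rotation phases have unit modulus)

P=0.1277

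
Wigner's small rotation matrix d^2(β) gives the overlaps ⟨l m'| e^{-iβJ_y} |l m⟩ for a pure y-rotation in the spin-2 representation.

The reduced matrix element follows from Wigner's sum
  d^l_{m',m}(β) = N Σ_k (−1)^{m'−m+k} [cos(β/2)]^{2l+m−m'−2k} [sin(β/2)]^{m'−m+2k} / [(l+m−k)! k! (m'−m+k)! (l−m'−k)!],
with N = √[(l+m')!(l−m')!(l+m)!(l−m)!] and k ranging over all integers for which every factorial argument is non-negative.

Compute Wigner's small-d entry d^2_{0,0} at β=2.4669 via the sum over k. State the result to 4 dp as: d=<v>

d=0.4147

d^2_{0,0}(β=2.4669) via Wigner's sum:
c=cos(2.4669/2)=0.330984, s=sin(2.4669/2)=0.943636; N=√[2·2·2·2]=4.000000
k: max(0,(0)−(0))=0 … min(2+(0),2−(0))=2
  k=0: (−1)^0·4.0000/(4)·0.3310^4·0.9436^0 = +0.012001
  k=1: (−1)^1·4.0000/(1)·0.3310^2·0.9436^2 = -0.390197
  k=2: (−1)^2·4.0000/(4)·0.3310^0·0.9436^4 = +0.792900
d^2_{0,0}(2.4669) = +0.012001 -0.390197 +0.792900 = +0.414705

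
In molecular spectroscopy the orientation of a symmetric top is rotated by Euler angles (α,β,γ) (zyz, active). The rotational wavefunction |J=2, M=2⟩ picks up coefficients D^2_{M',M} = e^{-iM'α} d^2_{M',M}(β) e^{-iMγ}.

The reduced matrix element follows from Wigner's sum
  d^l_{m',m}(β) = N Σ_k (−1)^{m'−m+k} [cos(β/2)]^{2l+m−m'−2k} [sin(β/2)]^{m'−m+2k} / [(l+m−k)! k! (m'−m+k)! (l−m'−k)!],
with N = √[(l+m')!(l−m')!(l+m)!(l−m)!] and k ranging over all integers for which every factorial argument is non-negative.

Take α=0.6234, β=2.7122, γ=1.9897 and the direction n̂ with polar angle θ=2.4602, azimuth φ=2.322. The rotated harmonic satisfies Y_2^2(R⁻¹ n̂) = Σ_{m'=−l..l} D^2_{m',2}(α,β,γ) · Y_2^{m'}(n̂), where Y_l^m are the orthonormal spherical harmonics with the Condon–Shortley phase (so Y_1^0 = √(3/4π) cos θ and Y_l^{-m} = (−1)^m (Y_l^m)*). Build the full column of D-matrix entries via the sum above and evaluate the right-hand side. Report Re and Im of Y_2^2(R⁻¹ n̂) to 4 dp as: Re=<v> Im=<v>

Need the full column D^2_{m',2} for m'=−2..2 at α=0.6234, β=2.7122, γ=1.9897.
cos(β/2)=0.213051, sin(β/2)=0.977041
d^2_{-2,2}: single k=4 term ⇒ +0.911279;  D = -0.836119-0.362402i
d^2_{-1,2}: single k=3 term ⇒ +0.397422;  D = -0.388322+0.084559i
d^2_{0,2}: single k=2 term ⇒ +0.106137;  D = -0.071016+0.078879i
d^2_{1,2}: single k=1 term ⇒ +0.018897;  D = -0.002067+0.018784i
d^2_{2,2}: single k=0 term ⇒ +0.002060;  D = +0.001013+0.001794i
Y_2^{m'}(θ=2.4602,φ=2.322) and Σ D·Y over m':
  (-0.8361-0.3624i)·(-0.0105+0.1529i)  (-0.3883+0.0846i)·(+0.2580+0.2762i)  (-0.0710+0.0789i)·(+0.2554+0.0000i)  (-0.0021+0.0188i)·(-0.2580+0.2762i)  (+0.0010+0.0018i)·(-0.0105-0.1529i)
Y_2^2(R⁻¹ n̂) = -0.081891-0.194940i

Re=-0.0819 Im=-0.1949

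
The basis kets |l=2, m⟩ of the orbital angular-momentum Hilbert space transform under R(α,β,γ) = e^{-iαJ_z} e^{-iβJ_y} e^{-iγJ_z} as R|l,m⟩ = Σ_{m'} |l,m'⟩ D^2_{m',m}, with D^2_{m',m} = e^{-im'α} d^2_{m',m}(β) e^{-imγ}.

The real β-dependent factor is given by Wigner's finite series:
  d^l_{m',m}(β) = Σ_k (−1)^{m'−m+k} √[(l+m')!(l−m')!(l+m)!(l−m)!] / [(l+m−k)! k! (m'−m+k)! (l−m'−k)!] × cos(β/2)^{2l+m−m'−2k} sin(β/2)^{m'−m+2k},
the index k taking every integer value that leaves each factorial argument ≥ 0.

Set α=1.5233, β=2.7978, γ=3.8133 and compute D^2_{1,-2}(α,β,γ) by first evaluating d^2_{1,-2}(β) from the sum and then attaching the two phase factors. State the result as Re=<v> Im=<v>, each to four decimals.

Re=-0.3219 Im=0.0585

Split into d^2_{1,-2}(β=2.7978) × two z-phases.
c=cos(2.7978/2)=0.171051, s=sin(2.7978/2)=0.985262; N=√[6·1·1·24]=12.000000
Admissible k: 0..0 (factorial args all ≥0)
  k=0: (−1)^3·12.0000/(6)·0.1711^1·0.9853^3 = -0.327198
d^2_{1,-2}(2.7978) = -0.327198
Phases: e^{-i·(1)·1.5233}=+0.047478-0.998872i, e^{-i·(-2)·3.8133}=+0.225427+0.974260i ⇒ D=-0.321919+0.058541i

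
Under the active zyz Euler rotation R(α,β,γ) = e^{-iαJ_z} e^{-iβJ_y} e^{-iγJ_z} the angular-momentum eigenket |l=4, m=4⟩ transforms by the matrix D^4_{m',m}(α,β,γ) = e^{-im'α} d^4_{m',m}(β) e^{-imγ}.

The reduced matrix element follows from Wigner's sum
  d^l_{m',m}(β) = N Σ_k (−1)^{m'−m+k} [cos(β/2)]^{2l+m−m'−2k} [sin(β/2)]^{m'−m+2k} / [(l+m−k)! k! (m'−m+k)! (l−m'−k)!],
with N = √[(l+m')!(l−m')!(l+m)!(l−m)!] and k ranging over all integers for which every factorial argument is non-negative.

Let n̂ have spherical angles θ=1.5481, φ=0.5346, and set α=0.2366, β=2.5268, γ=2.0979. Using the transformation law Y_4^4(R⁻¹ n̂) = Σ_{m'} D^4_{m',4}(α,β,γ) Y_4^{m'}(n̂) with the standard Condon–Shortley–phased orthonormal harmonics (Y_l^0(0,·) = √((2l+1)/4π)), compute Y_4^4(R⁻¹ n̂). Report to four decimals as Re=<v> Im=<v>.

Re=-0.2105 Im=0.0850

Need the full column D^4_{m',4} for m'=−4..4 at α=0.2366, β=2.5268, γ=2.0979.
cos(β/2)=0.302578, sin(β/2)=0.953125
d^4_{-4,4}: single k=8 term ⇒ +0.681079;  D = +0.270723-0.624962i
d^4_{-3,4}: single k=7 term ⇒ +0.611547;  D = +0.104778-0.602505i
d^4_{-2,4}: single k=6 term ⇒ +0.363205;  D = -0.023381-0.362452i
d^4_{-1,4}: single k=5 term ⇒ +0.163063;  D = -0.048347-0.155731i
d^4_{0,4}: single k=4 term ⇒ +0.057876;  D = -0.029638-0.049711i
d^4_{1,4}: single k=3 term ⇒ +0.016434;  D = -0.011490-0.011749i
d^4_{2,4}: single k=2 term ⇒ +0.003689;  D = -0.003126-0.001959i
d^4_{3,4}: single k=1 term ⇒ +0.000626;  D = -0.000594-0.000199i
d^4_{4,4}: single k=0 term ⇒ +0.000070;  D = -0.000070-0.000006i
Y_4^{m'}(θ=1.5481,φ=0.5346) and Σ D·Y over m':
  (+0.2707-0.6250i)·(-0.2377-0.3728i)  (+0.1048-0.6025i)·(-0.0009-0.0284i)  (-0.0234-0.3625i)·(-0.1602+0.2921i)  (-0.0483-0.1557i)·(-0.0277+0.0164i)  (-0.0296-0.0497i)·(+0.3157+0.0000i)  (-0.0115-0.0117i)·(+0.0277+0.0164i)  (-0.0031-0.0020i)·(-0.1602-0.2921i)  (-0.0006-0.0002i)·(+0.0009-0.0284i)  (-0.0001-0.0000i)·(-0.2377+0.3728i)
Y_4^4(R⁻¹ n̂) = -0.210522+0.084968i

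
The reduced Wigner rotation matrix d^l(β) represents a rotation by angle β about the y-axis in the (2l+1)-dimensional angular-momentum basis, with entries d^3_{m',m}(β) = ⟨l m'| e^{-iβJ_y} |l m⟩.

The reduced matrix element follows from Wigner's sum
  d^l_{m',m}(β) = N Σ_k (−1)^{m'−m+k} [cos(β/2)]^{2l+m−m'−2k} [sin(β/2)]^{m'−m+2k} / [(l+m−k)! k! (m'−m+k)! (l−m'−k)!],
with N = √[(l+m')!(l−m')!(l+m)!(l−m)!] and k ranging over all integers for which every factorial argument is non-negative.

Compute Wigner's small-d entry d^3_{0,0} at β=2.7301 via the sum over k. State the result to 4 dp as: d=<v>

d^3_{0,0}(β=2.7301) via Wigner's sum:
c=cos(2.7301/2)=0.204298, s=sin(2.7301/2)=0.978909; N=√[6·6·6·6]=36.000000
k: max(0,(0)−(0))=0 … min(3+(0),3−(0))=3
  k=0: (−1)^0·36.0000/(36)·0.2043^6·0.9789^0 = +0.000073
  k=1: (−1)^1·36.0000/(4)·0.2043^4·0.9789^2 = -0.015024
  k=2: (−1)^2·36.0000/(4)·0.2043^2·0.9789^4 = +0.344936
  k=3: (−1)^3·36.0000/(36)·0.2043^0·0.9789^6 = -0.879941
d^3_{0,0}(2.7301) = +0.000073 -0.015024 +0.344936 -0.879941 = -0.549956

d=-0.5500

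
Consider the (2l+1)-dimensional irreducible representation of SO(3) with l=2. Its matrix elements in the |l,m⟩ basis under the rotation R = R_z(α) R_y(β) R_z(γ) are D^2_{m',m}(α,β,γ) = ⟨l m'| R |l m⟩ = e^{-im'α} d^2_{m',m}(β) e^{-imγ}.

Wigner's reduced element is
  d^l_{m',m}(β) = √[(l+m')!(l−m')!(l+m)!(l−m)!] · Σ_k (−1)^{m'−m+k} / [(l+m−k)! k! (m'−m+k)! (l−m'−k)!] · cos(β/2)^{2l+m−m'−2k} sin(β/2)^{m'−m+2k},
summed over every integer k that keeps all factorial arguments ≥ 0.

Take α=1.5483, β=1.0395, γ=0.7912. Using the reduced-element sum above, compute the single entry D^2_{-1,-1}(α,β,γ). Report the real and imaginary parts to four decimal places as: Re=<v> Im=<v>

Re=-0.0070 Im=0.0072

D^2_{-1,-1}(1.5483,1.0395,0.7912) = e^{-i·-1·1.5483}·d^2_{-1,-1}(1.0395)·e^{-i·-1·0.7912}. Compute d first:
With c≡cos(β/2)=0.867943 and s≡sin(β/2)=0.496663, N=[1·6·1·6]^{1/2}=6.000000
k∈{0,1} keeps every argument non-negative
  k=0: (−1)^0·6.0000/(6)·0.8679^4·0.4967^0 = +0.567500
  k=1: (−1)^1·6.0000/(2)·0.8679^2·0.4967^2 = -0.557478
d^2_{-1,-1}(1.0395) = +0.567500 -0.557478 = +0.010021
D = (+0.022494+0.999747i)·(+0.010021)·(+0.702992+0.711197i) = -0.006967+0.007203i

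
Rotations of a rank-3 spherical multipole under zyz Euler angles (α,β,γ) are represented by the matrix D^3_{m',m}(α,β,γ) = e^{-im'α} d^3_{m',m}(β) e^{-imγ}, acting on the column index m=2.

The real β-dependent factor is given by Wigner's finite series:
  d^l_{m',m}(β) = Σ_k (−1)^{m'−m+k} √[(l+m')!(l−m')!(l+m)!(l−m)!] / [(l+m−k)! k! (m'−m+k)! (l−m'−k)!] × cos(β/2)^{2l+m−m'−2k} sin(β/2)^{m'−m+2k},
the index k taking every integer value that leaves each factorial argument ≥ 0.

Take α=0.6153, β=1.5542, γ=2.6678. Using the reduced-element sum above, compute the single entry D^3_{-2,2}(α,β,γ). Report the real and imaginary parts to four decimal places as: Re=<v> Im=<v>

D^3_{-2,2}(0.6153,1.5542,2.6678) = e^{-i·-2·0.6153}·d^3_{-2,2}(1.5542)·e^{-i·2·2.6678}. Compute d first:
Half-angle: c=0.712950, s=0.701215. N=√(1·120·120·1)=120.000000
k: max(0,(2)−(-2))=4 … min(3+(2),3−(-2))=5
  k=4: (−1)^0·120.0000/(24)·0.7130^2·0.7012^4 = +0.614458
  k=5: (−1)^1·120.0000/(120)·0.7130^0·0.7012^6 = -0.118879
d^3_{-2,2}(1.5542) = +0.614458 -0.118879 = +0.495579
D = (+0.333672+0.942689i)·(+0.495579)·(+0.583646+0.812009i) = -0.282840+0.406940i

Re=-0.2828 Im=0.4069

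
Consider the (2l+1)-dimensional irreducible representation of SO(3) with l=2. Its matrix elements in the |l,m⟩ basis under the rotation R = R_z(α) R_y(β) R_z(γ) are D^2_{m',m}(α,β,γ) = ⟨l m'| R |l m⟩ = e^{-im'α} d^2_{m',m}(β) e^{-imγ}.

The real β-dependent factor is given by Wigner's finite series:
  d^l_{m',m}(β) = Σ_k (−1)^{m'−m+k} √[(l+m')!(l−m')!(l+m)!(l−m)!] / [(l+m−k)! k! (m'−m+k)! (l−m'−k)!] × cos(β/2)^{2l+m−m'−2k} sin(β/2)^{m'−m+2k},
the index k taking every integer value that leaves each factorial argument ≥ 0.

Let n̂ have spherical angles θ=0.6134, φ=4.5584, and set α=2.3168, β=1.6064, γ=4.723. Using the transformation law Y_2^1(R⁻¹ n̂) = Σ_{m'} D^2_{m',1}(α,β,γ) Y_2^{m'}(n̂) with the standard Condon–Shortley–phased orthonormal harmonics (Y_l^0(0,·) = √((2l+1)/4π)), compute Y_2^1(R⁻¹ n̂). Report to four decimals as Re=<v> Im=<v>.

Need the full column D^2_{m',1} for m'=−2..2 at α=2.3168, β=1.6064, γ=4.723.
cos(β/2)=0.694408, sin(β/2)=0.719582
d^2_{-2,1}: single k=3 term ⇒ +0.517470;  D = +0.515403-0.046200i
d^2_{-1,1}: k∈[2..3] ⇒ +0.749050 -0.268115 = +0.480935;  D = -0.356646-0.322649i
d^2_{0,1}: k∈[1..2] ⇒ +0.590200 -0.633769 = -0.043569;  D = -0.000462-0.043566i
d^2_{1,1}: k∈[0..1] ⇒ +0.232519 -0.749050 = -0.516531;  D = -0.375603+0.354580i
d^2_{2,1}: single k=0 term ⇒ -0.481896;  D = +0.480777+0.032829i
Y_2^{m'}(θ=0.6134,φ=4.5584) and Σ D·Y over m':
  (+0.5154-0.0462i)·(-0.1220-0.0388i)  (-0.3566-0.3226i)·(-0.0558+0.3593i)  (-0.0005-0.0436i)·(+0.3172+0.0000i)  (-0.3756+0.3546i)·(+0.0558+0.3593i)  (+0.4808+0.0328i)·(-0.1220+0.0388i)
Y_2^1(R⁻¹ n̂) = -0.137257-0.238888i

Re=-0.1373 Im=-0.2389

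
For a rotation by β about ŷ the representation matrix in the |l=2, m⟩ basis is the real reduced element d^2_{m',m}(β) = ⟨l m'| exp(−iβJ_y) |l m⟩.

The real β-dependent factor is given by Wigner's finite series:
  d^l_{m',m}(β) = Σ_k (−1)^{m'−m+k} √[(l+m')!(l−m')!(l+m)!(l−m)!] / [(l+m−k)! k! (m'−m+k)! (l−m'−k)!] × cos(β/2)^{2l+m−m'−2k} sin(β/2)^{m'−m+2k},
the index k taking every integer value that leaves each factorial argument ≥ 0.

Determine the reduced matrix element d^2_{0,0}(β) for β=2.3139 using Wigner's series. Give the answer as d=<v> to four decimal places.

d^2_{0,0}(β=2.3139) via Wigner's sum:
With c≡cos(β/2)=0.402134 and s≡sin(β/2)=0.915581, N=[2·2·2·2]^{1/2}=4.000000
The bounds max(0,m−m')=0 and min(l+m,l−m')=2 give 3 terms
  k=0: (−1)^0·4.0000/(4)·0.4021^4·0.9156^0 = +0.026151
  k=1: (−1)^1·4.0000/(1)·0.4021^2·0.9156^2 = -0.542244
  k=2: (−1)^2·4.0000/(4)·0.4021^0·0.9156^4 = +0.702727
d^2_{0,0}(2.3139) = +0.026151 -0.542244 +0.702727 = +0.186634

d=0.1866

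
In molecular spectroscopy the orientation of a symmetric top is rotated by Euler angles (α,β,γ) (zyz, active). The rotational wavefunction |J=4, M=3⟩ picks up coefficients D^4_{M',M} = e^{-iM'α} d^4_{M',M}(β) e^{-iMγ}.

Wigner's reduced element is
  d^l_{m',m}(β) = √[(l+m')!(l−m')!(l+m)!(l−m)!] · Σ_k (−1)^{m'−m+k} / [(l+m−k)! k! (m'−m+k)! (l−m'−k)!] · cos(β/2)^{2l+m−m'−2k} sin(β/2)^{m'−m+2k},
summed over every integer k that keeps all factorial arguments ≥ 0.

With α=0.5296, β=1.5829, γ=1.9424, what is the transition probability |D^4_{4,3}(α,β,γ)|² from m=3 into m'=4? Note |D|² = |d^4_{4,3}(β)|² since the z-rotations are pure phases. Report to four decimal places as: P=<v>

First d^4_{4,3}(β=1.5829), then the phase factors e^{-i(4)α} and e^{-i(3)γ}:
c=cos(1.5829/2)=0.702815, s=sin(1.5829/2)=0.711373; N=√[40320·1·5040·1]=14255.272709
The bounds max(0,m−m')=0 and min(l+m,l−m')=0 give 1 term
  k=0: (−1)^1·14255.2727/(5040)·0.7028^7·0.7114^1 = -0.170423
d^4_{4,3}(1.5829) = -0.170423
|D^4_{4,3}|² = |d^4_{4,3}(β)|² = (-0.170423)² = 0.029044 (the z-rotation phases have unit modulus)

P=0.0290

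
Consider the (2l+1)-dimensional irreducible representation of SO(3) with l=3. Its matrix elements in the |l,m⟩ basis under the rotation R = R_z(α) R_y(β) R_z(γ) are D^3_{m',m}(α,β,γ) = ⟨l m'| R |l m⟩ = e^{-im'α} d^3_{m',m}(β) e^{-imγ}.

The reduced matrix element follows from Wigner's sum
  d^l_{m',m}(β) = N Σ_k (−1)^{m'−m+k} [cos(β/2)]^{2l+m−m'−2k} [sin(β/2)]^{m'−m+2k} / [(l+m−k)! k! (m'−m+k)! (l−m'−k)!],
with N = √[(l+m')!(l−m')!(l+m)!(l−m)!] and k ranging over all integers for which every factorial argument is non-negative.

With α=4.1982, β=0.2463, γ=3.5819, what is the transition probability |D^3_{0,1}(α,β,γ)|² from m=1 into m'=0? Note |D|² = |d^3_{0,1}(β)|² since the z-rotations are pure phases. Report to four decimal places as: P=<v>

P=0.1528

Split into d^3_{0,1}(β=0.2463) × two z-phases.
c=cos(0.2463/2)=0.992427, s=sin(0.2463/2)=0.122839; N=√[6·6·24·2]=41.569219
The bounds max(0,m−m')=1 and min(l+m,l−m')=3 give 3 terms
  k=1: (−1)^0·41.5692/(12)·0.9924^5·0.1228^1 = +0.409655
  k=2: (−1)^1·41.5692/(4)·0.9924^3·0.1228^3 = -0.018828
  k=3: (−1)^2·41.5692/(12)·0.9924^1·0.1228^5 = +0.000096
d^3_{0,1}(0.2463) = +0.409655 -0.018828 +0.000096 = +0.390923
|D^3_{0,1}|² = |d^3_{0,1}(β)|² = (+0.390923)² = 0.152821 (the z-rotation phases have unit modulus)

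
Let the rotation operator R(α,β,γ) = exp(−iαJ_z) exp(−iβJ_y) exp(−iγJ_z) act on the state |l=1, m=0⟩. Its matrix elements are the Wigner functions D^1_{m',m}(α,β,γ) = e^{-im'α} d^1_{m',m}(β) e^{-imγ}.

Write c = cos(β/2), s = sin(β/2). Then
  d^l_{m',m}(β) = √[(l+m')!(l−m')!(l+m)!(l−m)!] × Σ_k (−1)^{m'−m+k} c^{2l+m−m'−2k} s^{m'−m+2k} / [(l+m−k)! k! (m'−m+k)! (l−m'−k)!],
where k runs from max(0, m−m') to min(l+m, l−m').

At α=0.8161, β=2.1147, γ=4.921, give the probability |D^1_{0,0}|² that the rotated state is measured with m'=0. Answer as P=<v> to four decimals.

P=0.2678

First d^1_{0,0}(β=2.1147), then the phase factors e^{-i(0)α} and e^{-i(0)γ}:
With c≡cos(β/2)=0.491182 and s≡sin(β/2)=0.871057, N=[1·1·1·1]^{1/2}=1.000000
k∈{0,1} keeps every argument non-negative
  k=0: (−1)^0·1.0000/(1)·0.4912^2·0.8711^0 = +0.241260
  k=1: (−1)^1·1.0000/(1)·0.4912^0·0.8711^2 = -0.758740
d^1_{0,0}(2.1147) = +0.241260 -0.758740 = -0.517480
|D^1_{0,0}|² = |d^1_{0,0}(β)|² = (-0.517480)² = 0.267786 (the z-rotation phases have unit modulus)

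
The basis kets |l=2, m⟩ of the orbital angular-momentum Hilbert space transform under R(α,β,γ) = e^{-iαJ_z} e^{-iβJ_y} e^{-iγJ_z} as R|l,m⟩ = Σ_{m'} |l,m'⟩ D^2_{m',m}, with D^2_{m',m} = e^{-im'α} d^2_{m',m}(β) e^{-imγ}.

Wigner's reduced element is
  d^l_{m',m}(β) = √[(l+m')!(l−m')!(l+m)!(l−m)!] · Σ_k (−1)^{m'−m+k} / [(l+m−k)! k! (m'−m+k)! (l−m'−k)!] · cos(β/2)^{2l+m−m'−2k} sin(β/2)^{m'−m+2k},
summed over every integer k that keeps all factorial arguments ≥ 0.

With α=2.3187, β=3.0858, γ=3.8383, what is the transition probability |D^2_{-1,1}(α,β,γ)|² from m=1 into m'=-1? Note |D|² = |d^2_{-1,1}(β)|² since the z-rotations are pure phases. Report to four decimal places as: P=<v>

P=0.9922

D^2_{-1,1}(2.3187,3.0858,3.8383) = e^{-i·-1·2.3187}·d^2_{-1,1}(3.0858)·e^{-i·1·3.8383}. Compute d first:
With c≡cos(β/2)=0.027893 and s≡sin(β/2)=0.999611, N=[1·6·6·1]^{1/2}=6.000000
The bounds max(0,m−m')=2 and min(l+m,l−m')=3 give 2 terms
  k=2: (−1)^0·6.0000/(2)·0.0279^2·0.9996^2 = +0.002332
  k=3: (−1)^1·6.0000/(6)·0.0279^0·0.9996^4 = -0.998445
d^2_{-1,1}(3.0858) = +0.002332 -0.998445 = -0.996112
|D^2_{-1,1}|² = |d^2_{-1,1}(β)|² = (-0.996112)² = 0.992240 (the z-rotation phases have unit modulus)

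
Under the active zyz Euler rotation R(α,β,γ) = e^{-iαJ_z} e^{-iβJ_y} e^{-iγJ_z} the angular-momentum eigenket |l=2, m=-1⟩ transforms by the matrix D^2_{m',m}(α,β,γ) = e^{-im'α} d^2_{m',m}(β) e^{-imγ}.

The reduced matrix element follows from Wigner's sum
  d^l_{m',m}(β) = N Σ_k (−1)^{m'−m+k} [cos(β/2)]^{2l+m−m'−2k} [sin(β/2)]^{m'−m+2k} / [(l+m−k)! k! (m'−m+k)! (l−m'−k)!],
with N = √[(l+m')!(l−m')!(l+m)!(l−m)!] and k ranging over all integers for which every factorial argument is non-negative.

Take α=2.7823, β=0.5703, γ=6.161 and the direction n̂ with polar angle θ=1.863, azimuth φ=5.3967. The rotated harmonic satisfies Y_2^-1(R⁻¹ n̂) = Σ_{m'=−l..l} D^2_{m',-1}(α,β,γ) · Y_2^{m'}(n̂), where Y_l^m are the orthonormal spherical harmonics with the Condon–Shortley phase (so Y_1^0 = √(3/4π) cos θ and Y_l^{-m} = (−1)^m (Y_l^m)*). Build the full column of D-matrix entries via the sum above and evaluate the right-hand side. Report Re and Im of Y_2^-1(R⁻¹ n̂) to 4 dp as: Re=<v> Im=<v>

Re=0.3173 Im=0.2195

Need the full column D^2_{m',-1} for m'=−2..2 at α=2.7823, β=0.5703, γ=6.161.
cos(β/2)=0.959619, sin(β/2)=0.281301
d^2_{-2,-1}: single k=1 term ⇒ +0.497163;  D = +0.331553-0.370465i
d^2_{-1,-1}: k∈[0..1] ⇒ +0.848001 -0.218607 = +0.629394;  D = -0.557839+0.291466i
d^2_{0,-1}: k∈[0..1] ⇒ -0.608898 +0.052323 = -0.556575;  D = -0.552426+0.067836i
d^2_{1,-1}: k∈[0..1] ⇒ +0.218607 -0.006262 = +0.212345;  D = -0.206404-0.049878i
d^2_{2,-1}: single k=0 term ⇒ -0.042721;  D = -0.035346-0.023995i
Y_2^{m'}(θ=1.863,φ=5.3967) and Σ D·Y over m':
  (+0.3316-0.3705i)·(-0.0711+0.3470i)  (-0.5578+0.2915i)·(-0.1347-0.1651i)  (-0.5524+0.0678i)·(-0.2369+0.0000i)  (-0.2064-0.0499i)·(+0.1347-0.1651i)  (-0.0353-0.0240i)·(-0.0711-0.3470i)
Y_2^-1(R⁻¹ n̂) = +0.317253+0.219519i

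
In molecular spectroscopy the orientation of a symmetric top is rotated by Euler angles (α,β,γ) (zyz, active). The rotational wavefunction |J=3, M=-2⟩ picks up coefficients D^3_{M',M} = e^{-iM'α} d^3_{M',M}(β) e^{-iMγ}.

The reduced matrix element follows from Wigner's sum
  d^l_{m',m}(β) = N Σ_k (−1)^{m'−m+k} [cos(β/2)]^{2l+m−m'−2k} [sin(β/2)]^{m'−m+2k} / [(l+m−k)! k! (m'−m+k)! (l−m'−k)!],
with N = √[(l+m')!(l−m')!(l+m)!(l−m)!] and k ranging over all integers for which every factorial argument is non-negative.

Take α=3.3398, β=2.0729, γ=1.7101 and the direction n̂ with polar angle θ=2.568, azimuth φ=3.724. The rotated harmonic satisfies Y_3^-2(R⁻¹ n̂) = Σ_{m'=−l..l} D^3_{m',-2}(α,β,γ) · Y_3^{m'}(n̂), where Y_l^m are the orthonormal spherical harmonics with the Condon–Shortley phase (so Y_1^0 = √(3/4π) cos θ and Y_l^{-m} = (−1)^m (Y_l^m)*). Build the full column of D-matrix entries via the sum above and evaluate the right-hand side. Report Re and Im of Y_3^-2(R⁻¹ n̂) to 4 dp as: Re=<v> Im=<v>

Re=-0.2162 Im=0.1188

Need the full column D^3_{m',-2} for m'=−3..3 at α=3.3398, β=2.0729, γ=1.7101.
cos(β/2)=0.509279, sin(β/2)=0.860602
d^3_{-3,-2}: single k=1 term ⇒ +0.072220;  D = +0.046391+0.055350i
d^3_{-2,-2}: k∈[0..1] ⇒ +0.017447 -0.249113 = -0.231665;  D = +0.180860+0.144771i
d^3_{-1,-2}: k∈[0..1] ⇒ -0.093235 +0.532479 = +0.439244;  D = +0.390252+0.201592i
d^3_{0,-2}: k∈[0..1] ⇒ +0.272889 -0.779256 = -0.506367;  D = +0.486841+0.139259i
d^3_{1,-2}: k∈[0..1] ⇒ -0.532479 +0.760268 = +0.227788;  D = +0.227052+0.018294i
d^3_{2,-2}: k∈[0..1] ⇒ +0.711360 -0.406269 = +0.305092;  D = -0.302977+0.035859i
d^3_{3,-2}: single k=0 term ⇒ -0.588901;  D = -0.559739+0.183019i
Y_3^{m'}(θ=2.568,φ=3.724) and Σ D·Y over m':
  (+0.0464+0.0553i)·(+0.0117+0.0656i)  (+0.1809+0.1448i)·(-0.0998+0.2322i)  (+0.3903+0.2016i)·(-0.3702+0.2438i)  (+0.4868+0.1393i)·(-0.1654+0.0000i)  (+0.2271+0.0183i)·(+0.3702+0.2438i)  (-0.3030+0.0359i)·(-0.0998-0.2322i)  (-0.5597+0.1830i)·(-0.0117+0.0656i)
Y_3^-2(R⁻¹ n̂) = -0.216204+0.118766i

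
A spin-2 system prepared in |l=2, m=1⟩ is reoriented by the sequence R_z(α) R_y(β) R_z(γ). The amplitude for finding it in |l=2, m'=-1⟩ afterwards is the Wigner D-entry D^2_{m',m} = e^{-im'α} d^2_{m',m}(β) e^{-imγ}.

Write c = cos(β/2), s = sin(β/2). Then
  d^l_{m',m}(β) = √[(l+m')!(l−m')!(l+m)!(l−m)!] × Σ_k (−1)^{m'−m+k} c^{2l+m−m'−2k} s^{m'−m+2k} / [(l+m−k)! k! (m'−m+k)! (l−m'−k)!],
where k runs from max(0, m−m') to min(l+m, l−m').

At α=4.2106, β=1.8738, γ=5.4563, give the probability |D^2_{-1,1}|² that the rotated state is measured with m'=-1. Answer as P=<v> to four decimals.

P=0.0685

First d^2_{-1,1}(β=1.8738), then the phase factors e^{-i(-1)α} and e^{-i(1)γ}:
Half-angle: c=0.592289, s=0.805726. N=√(1·6·6·1)=6.000000
k∈{2,3} keeps every argument non-negative
  k=2: (−1)^0·6.0000/(2)·0.5923^2·0.8057^2 = +0.683223
  k=3: (−1)^1·6.0000/(6)·0.5923^0·0.8057^4 = -0.421453
d^2_{-1,1}(1.8738) = +0.683223 -0.421453 = +0.261770
|D^2_{-1,1}|² = |d^2_{-1,1}(β)|² = (+0.261770)² = 0.068524 (the z-rotation phases have unit modulus)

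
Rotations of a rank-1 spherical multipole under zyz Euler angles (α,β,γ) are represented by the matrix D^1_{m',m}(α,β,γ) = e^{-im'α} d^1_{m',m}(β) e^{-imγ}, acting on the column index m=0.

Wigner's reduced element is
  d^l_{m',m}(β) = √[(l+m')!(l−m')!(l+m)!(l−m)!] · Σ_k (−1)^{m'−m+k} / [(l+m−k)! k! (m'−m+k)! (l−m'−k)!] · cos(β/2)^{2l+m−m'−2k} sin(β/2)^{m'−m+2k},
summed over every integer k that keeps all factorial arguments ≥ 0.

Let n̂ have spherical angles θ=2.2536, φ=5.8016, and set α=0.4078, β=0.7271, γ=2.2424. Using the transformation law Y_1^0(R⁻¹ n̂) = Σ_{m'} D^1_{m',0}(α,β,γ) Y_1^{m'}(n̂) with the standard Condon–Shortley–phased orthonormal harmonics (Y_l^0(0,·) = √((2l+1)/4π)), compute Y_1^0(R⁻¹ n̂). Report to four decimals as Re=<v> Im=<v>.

Re=-0.0716 Im=0.0000

Need the full column D^1_{m',0} for m'=−1..1 at α=0.4078, β=0.7271, γ=2.2424.
cos(β/2)=0.934640, sin(β/2)=0.355594
d^1_{-1,0}: single k=1 term ⇒ +0.470018;  D = +0.431474+0.186405i
d^1_{0,0}: k∈[0..1] ⇒ +0.873553 -0.126447 = +0.747105;  D = +0.747105+0.000000i
d^1_{1,0}: single k=0 term ⇒ -0.470018;  D = -0.431474+0.186405i
Y_1^{m'}(θ=2.2536,φ=5.8016) and Σ D·Y over m':
  (+0.4315+0.1864i)·(+0.2376+0.1242i)  (+0.7471+0.0000i)·(-0.3083+0.0000i)  (-0.4315+0.1864i)·(-0.2376+0.1242i)
Y_1^0(R⁻¹ n̂) = -0.071618+0.000000i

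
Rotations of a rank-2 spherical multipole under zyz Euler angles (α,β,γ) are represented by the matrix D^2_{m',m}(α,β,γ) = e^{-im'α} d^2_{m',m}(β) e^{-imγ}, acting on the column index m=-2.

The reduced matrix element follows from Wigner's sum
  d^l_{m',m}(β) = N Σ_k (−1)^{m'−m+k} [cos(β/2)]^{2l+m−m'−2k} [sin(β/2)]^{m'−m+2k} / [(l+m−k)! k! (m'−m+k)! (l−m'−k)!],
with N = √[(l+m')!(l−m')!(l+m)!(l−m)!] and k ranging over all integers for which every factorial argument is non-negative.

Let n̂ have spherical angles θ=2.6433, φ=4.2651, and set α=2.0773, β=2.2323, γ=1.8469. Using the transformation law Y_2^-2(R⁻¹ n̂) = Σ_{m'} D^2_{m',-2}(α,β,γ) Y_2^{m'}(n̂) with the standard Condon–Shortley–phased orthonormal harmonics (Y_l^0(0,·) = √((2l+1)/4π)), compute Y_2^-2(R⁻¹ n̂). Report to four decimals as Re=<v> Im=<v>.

Re=-0.3313 Im=0.1011

Need the full column D^2_{m',-2} for m'=−2..2 at α=2.0773, β=2.2323, γ=1.8469.
cos(β/2)=0.439145, sin(β/2)=0.898416
d^2_{-2,-2}: single k=0 term ⇒ +0.037190;  D = +0.000208+0.037190i
d^2_{-1,-2}: single k=0 term ⇒ -0.152170;  D = -0.132651+0.074563i
d^2_{0,-2}: single k=0 term ⇒ +0.381282;  D = -0.324611-0.200008i
d^2_{1,-2}: single k=0 term ⇒ -0.636899;  D = +0.029098-0.636234i
d^2_{2,-2}: single k=0 term ⇒ +0.651494;  D = +0.583542-0.289697i
Y_2^{m'}(θ=2.6433,φ=4.2651) and Σ D·Y over m':
  (+0.0002+0.0372i)·(-0.0552-0.0688i)  (-0.1327+0.0746i)·(+0.1403-0.2924i)  (-0.3246-0.2000i)·(+0.4147+0.0000i)  (+0.0291-0.6362i)·(-0.1403-0.2924i)  (+0.5835-0.2897i)·(-0.0552+0.0688i)
Y_2^-2(R⁻¹ n̂) = -0.331276+0.101138i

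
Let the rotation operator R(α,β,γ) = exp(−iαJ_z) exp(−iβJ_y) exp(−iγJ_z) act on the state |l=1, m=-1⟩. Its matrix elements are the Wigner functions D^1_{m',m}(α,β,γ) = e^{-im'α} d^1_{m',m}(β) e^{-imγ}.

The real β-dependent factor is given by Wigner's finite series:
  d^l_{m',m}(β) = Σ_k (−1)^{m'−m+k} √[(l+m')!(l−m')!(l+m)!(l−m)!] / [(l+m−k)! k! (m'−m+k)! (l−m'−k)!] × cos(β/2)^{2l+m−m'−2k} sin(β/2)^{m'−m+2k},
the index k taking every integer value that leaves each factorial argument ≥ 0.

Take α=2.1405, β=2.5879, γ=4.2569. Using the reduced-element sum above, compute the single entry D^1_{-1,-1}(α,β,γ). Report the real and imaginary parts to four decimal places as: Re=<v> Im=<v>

Re=0.0742 Im=0.0085

D^1_{-1,-1}(2.1405,2.5879,4.2569) = e^{-i·-1·2.1405}·d^1_{-1,-1}(2.5879)·e^{-i·-1·4.2569}. Compute d first:
With c≡cos(β/2)=0.273323 and s≡sin(β/2)=0.961922, N=[1·2·1·2]^{1/2}=2.000000
Admissible k: 0..0 (factorial args all ≥0)
  k=0: (−1)^0·2.0000/(2)·0.2733^2·0.9619^0 = +0.074706
d^1_{-1,-1}(2.5879) = +0.074706
Phases: e^{-i·(-1)·2.1405}=-0.539383+0.842061i, e^{-i·(-1)·4.2569}=-0.439901-0.898046i ⇒ D=+0.074219+0.008514i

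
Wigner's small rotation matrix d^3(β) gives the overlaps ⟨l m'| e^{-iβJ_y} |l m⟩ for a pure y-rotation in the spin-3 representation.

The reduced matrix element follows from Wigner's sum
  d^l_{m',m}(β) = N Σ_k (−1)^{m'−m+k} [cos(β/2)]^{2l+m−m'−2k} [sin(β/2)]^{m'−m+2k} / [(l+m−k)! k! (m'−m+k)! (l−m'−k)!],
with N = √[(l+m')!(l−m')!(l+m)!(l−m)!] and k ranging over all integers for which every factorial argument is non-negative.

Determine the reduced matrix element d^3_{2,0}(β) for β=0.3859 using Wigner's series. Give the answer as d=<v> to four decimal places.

d=0.1797

d^3_{2,0}(β=0.3859) via Wigner's sum:
Half-angle: c=0.981443, s=0.191755. N=√(120·1·6·6)=65.726707
Admissible k: 0..1 (factorial args all ≥0)
  k=0: (−1)^2·65.7267/(12)·0.9814^4·0.1918^2 = +0.186859
  k=1: (−1)^3·65.7267/(12)·0.9814^2·0.1918^4 = -0.007133
d^3_{2,0}(0.3859) = +0.186859 -0.007133 = +0.179726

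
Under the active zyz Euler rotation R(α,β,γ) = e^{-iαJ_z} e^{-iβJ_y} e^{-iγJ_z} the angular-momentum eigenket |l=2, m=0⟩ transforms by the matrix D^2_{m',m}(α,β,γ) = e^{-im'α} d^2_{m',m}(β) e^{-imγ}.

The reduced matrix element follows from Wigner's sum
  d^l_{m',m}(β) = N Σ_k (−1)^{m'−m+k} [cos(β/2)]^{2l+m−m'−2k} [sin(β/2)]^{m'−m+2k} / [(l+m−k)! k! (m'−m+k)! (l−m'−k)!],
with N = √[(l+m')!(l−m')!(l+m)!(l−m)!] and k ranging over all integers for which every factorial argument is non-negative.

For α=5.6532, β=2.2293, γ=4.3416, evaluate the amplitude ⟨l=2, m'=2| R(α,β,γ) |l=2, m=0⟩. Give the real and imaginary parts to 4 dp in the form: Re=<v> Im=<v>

First d^2_{2,0}(β=2.2293), then the phase factors e^{-i(2)α} and e^{-i(0)γ}:
Half-angle: c=0.440492, s=0.897757. N=√(24·1·2·2)=9.797959
k: max(0,(0)−(2))=0 … min(2+(0),2−(2))=0
  k=0: (−1)^2·9.7980/(4)·0.4405^2·0.8978^2 = +0.383061
d^2_{2,0}(2.2293) = +0.383061
D = (+0.305845+0.952081i)·(+0.383061)·(+1.000000+0.000000i) = +0.117157+0.364706i

Re=0.1172 Im=0.3647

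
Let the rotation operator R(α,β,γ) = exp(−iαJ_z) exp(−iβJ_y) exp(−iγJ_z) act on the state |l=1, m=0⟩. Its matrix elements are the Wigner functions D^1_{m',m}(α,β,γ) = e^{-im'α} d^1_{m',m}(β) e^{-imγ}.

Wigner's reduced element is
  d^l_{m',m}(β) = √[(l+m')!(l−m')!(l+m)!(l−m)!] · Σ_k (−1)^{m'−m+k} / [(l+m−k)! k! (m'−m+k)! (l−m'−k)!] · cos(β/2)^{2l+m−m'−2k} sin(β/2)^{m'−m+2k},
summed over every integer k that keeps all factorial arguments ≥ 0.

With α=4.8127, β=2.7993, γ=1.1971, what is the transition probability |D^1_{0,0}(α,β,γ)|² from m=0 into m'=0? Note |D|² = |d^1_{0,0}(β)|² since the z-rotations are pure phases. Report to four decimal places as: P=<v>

P=0.8873

First d^1_{0,0}(β=2.7993), then the phase factors e^{-i(0)α} and e^{-i(0)γ}:
c=cos(2.7993/2)=0.170312, s=sin(2.7993/2)=0.985390; N=√[1·1·1·1]=1.000000
k: max(0,(0)−(0))=0 … min(1+(0),1−(0))=1
  k=0: (−1)^0·1.0000/(1)·0.1703^2·0.9854^0 = +0.029006
  k=1: (−1)^1·1.0000/(1)·0.1703^0·0.9854^2 = -0.970994
d^1_{0,0}(2.7993) = +0.029006 -0.970994 = -0.941988
|D^1_{0,0}|² = |d^1_{0,0}(β)|² = (-0.941988)² = 0.887341 (the z-rotation phases have unit modulus)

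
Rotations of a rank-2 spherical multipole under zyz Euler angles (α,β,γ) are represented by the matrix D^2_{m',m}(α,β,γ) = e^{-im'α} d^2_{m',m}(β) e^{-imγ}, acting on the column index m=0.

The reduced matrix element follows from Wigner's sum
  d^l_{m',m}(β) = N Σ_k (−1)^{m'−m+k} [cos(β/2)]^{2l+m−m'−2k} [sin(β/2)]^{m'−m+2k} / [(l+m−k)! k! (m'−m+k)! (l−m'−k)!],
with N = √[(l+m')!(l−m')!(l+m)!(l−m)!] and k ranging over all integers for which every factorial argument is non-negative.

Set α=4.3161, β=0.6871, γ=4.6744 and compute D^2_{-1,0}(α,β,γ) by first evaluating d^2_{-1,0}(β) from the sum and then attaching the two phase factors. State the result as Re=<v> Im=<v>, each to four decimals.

Split into d^2_{-1,0}(β=0.6871) × two z-phases.
Half-angle: c=0.941565, s=0.336832. N=√(1·6·2·2)=4.898979
k: max(0,(0)−(-1))=1 … min(2+(0),2−(-1))=2
  k=1: (−1)^0·4.8990/(2)·0.9416^3·0.3368^1 = +0.688715
  k=2: (−1)^1·4.8990/(2)·0.9416^1·0.3368^3 = -0.088138
d^2_{-1,0}(0.6871) = +0.688715 -0.088138 = +0.600576
Phases: e^{-i·(-1)·4.3161}=-0.385998-0.922500i, e^{-i·(0)·4.6744}=+1.000000+0.000000i ⇒ D=-0.231821-0.554032i

Re=-0.2318 Im=-0.5540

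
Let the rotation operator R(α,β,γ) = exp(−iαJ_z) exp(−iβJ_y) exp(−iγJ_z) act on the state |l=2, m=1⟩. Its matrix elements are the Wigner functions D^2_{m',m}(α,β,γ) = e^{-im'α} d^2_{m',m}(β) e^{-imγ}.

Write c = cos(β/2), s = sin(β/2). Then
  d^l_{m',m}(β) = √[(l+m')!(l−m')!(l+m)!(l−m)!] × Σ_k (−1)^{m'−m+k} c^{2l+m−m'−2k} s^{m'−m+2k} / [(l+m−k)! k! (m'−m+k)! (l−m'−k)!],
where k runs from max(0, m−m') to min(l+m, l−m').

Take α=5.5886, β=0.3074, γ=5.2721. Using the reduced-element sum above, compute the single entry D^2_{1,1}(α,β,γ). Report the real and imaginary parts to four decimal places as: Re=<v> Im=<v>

Re=-0.1190 Im=0.8770

D^2_{1,1}(5.5886,0.3074,5.2721) = e^{-i·1·5.5886}·d^2_{1,1}(0.3074)·e^{-i·1·5.2721}. Compute d first:
Half-angle: c=0.988211, s=0.153096. N=√(6·1·6·1)=6.000000
k: max(0,(1)−(1))=0 … min(2+(1),2−(1))=1
  k=0: (−1)^0·6.0000/(6)·0.9882^4·0.1531^0 = +0.953673
  k=1: (−1)^1·6.0000/(2)·0.9882^2·0.1531^2 = -0.068667
d^2_{1,1}(0.3074) = +0.953673 -0.068667 = +0.885006
D = (+0.768319+0.640067i)·(+0.885006)·(+0.530941+0.847409i) = -0.119003+0.876969i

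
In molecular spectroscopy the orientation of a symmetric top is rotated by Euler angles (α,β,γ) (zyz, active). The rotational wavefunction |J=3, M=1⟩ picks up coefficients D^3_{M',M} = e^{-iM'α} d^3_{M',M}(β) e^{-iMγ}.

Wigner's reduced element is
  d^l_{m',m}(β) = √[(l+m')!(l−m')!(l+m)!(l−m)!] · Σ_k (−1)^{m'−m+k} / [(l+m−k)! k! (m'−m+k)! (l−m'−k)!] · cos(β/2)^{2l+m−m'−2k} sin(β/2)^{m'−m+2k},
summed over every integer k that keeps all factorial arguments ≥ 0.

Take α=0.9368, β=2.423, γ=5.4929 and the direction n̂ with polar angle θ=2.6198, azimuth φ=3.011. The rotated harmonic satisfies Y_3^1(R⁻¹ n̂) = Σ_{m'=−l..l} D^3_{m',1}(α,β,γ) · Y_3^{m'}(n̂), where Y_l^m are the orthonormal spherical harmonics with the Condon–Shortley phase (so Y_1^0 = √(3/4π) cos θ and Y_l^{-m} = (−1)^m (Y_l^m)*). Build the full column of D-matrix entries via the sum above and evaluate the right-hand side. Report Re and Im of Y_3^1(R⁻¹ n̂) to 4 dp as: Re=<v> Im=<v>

Need the full column D^3_{m',1} for m'=−3..3 at α=0.9368, β=2.423, γ=5.4929.
cos(β/2)=0.351616, sin(β/2)=0.936144
d^3_{-3,1}: single k=4 term ⇒ +0.367751;  D = -0.329672-0.162963i
d^3_{-2,1}: k∈[3..4] ⇒ +0.225560 -0.799434 = -0.573873;  D = +0.509629-0.263835i
d^3_{-1,1}: k∈[2..4] ⇒ +0.080373 -0.759622 +0.673065 = -0.006184;  D = +0.000963-0.006109i
d^3_{0,1}: k∈[1..3] ⇒ +0.017429 -0.370634 +0.875736 = +0.522531;  D = +0.367675+0.371287i
d^3_{1,1}: k∈[0..2] ⇒ +0.001890 -0.107164 +0.569717 = +0.464443;  D = +0.459467-0.067804i
d^3_{2,1}: k∈[0..1] ⇒ -0.015910 +0.225560 = +0.209650;  D = +0.098201-0.185229i
d^3_{3,1}: single k=0 term ⇒ +0.051880;  D = -0.022534-0.046731i
Y_3^{m'}(θ=2.6198,φ=3.011) and Σ D·Y over m':
  (-0.3297-0.1630i)·(-0.0478-0.0197i)  (+0.5096-0.2638i)·(-0.2126-0.0568i)  (+0.0010-0.0061i)·(-0.4405-0.0578i)  (+0.3677+0.3713i)·(-0.2452+0.0000i)  (+0.4595-0.0678i)·(+0.4405-0.0578i)  (+0.0982-0.1852i)·(-0.2126+0.0568i)  (-0.0225-0.0467i)·(+0.0478-0.0197i)
Y_3^1(R⁻¹ n̂) = -0.015657-0.060231i

Re=-0.0157 Im=-0.0602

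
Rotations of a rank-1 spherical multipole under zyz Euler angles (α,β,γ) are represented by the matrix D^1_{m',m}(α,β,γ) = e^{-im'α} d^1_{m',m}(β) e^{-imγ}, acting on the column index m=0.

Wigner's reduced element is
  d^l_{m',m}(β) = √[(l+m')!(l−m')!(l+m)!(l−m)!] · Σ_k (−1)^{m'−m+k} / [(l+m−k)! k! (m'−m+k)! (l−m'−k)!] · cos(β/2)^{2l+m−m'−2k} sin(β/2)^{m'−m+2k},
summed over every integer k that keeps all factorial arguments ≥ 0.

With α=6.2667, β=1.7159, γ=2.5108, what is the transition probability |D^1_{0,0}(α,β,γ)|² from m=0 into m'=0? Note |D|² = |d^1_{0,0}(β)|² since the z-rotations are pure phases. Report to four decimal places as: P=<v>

D^1_{0,0}(6.2667,1.7159,2.5108) = e^{-i·0·6.2667}·d^1_{0,0}(1.7159)·e^{-i·0·2.5108}. Compute d first:
With c≡cos(β/2)=0.653990 and s≡sin(β/2)=0.756503, N=[1·1·1·1]^{1/2}=1.000000
Admissible k: 0..1 (factorial args all ≥0)
  k=0: (−1)^0·1.0000/(1)·0.6540^2·0.7565^0 = +0.427702
  k=1: (−1)^1·1.0000/(1)·0.6540^0·0.7565^2 = -0.572298
d^1_{0,0}(1.7159) = +0.427702 -0.572298 = -0.144595
|D^1_{0,0}|² = |d^1_{0,0}(β)|² = (-0.144595)² = 0.020908 (the z-rotation phases have unit modulus)

P=0.0209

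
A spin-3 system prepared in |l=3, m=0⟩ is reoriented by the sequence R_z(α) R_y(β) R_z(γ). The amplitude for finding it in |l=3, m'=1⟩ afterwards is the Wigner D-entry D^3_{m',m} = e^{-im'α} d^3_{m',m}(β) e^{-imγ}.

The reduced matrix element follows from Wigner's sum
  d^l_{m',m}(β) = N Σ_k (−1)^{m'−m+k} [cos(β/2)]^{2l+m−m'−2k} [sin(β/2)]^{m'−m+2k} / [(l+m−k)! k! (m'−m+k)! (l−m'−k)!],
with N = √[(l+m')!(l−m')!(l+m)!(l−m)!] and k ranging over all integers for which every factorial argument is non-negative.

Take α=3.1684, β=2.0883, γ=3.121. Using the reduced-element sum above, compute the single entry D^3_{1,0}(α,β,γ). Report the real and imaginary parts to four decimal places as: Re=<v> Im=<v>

Re=0.0842 Im=-0.0023

First d^3_{1,0}(β=2.0883), then the phase factors e^{-i(1)α} and e^{-i(0)γ}:
c=cos(2.0883/2)=0.502637, s=sin(2.0883/2)=0.864498; N=√[24·2·6·6]=41.569219
k: max(0,(0)−(1))=0 … min(3+(0),3−(1))=2
  k=0: (−1)^1·41.5692/(12)·0.5026^5·0.8645^1 = -0.096079
  k=1: (−1)^2·41.5692/(4)·0.5026^3·0.8645^3 = +0.852641
  k=2: (−1)^3·41.5692/(12)·0.5026^1·0.8645^5 = -0.840744
d^3_{1,0}(2.0883) = -0.096079 +0.852641 -0.840744 = -0.084182
Phases: e^{-i·(1)·3.1684}=-0.999641+0.026804i, e^{-i·(0)·3.121}=+1.000000+0.000000i ⇒ D=+0.084151-0.002256i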